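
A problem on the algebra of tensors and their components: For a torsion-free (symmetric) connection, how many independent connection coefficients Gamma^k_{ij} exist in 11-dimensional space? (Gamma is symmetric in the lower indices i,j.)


Christoffel symbols Gamma^k_{ij} are symmetric in i,j, so there are d * d(d+1)/2 independent symbols.
d = 11
d(d+1)/2 = 11 * 12 / 2 = 66
Total = 11 * 66 = 726

726


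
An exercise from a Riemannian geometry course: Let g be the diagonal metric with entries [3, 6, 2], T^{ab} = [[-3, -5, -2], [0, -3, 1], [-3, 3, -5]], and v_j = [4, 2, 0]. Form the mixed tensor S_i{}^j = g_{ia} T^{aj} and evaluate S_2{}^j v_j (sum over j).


Step 1: lower the first index. For a diagonal metric, g_{ia} T^{aj} = g_{ii} T^{ij} (no sum on i).
g_{22} = 6
S_2{}^1 = 6 * T^{21} = 6 * 0 = 0
S_2{}^2 = 6 * T^{22} = 6 * -3 = -18
S_2{}^3 = 6 * T^{23} = 6 * 1 = 6
Step 2: contract S_2{}^j with v_j.
S_2{}^1 * v_1 = 0 * 4 = 0
S_2{}^2 * v_2 = -18 * 2 = -36
S_2{}^3 * v_3 = 6 * 0 = 0
Result = 0 + -36 + 0 = -36

-36


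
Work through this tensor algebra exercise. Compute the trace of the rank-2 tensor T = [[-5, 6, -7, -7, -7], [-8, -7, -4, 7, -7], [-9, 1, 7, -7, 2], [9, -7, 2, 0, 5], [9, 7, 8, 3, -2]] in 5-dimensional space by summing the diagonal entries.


The contraction (trace) of a rank-2 tensor is the sum of its diagonal elements.
Diagonal entries: A[1,1] = -5, A[2,2] = -7, A[3,3] = 7, A[4,4] = 0, A[5,5] = -2
Tr(A) = -5 + -7 + 7 + 0 + -2 = -7

-7


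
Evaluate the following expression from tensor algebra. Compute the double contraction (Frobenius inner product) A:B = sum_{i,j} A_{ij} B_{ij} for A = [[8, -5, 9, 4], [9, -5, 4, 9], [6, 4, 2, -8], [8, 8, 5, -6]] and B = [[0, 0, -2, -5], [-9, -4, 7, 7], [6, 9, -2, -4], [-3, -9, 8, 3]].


A:B = sum over all i,j of A_{ij} * B_{ij}.
Row 1: 8*0=0, -5*0=0, 9*-2=-18, 4*-5=-20 => row sum = -38
Row 2: 9*-9=-81, -5*-4=20, 4*7=28, 9*7=63 => row sum = 30
Row 3: 6*6=36, 4*9=36, 2*-2=-4, -8*-4=32 => row sum = 100
Row 4: 8*-3=-24, 8*-9=-72, 5*8=40, -6*3=-18 => row sum = -74
Total = -38 + 30 + 100 + -74 = 18

18


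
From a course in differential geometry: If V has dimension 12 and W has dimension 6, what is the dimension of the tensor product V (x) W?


The dimension of a tensor product is the product of dimensions.
dim(V) = 12, dim(W) = 6
dim(V (x) W) = 12 * 6 = 72

72


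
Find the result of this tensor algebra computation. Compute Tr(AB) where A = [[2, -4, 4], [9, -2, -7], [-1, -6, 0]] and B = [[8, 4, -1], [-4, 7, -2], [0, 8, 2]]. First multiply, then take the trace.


Tr(AB) = sum_i (AB)_{ii} where (AB)_{ii} = sum_k A_{ik} B_{ki}.
(AB)_{11} = 2*8 + -4*-4 + 4*0 = 32
(AB)_{22} = 9*4 + -2*7 + -7*8 = -34
(AB)_{33} = -1*-1 + -6*-2 + 0*2 = 13
Tr(AB) = 32 + -34 + 13 = 11

11


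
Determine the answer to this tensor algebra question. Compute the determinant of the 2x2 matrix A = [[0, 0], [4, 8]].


For a 2x2 matrix [[a, b], [c, d]], det = a*d - b*c.
a = 0, b = 0, c = 4, d = 8
a*d = 0 * 8 = 0
b*c = 0 * 4 = 0
det = 0 - 0 = 0

0


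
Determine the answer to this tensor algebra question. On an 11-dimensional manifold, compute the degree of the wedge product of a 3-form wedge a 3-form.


The degree of a wedge product is the sum of the degrees of the individual forms.
Degrees: 3, 3
Total degree = 3 + 3 = 6

6


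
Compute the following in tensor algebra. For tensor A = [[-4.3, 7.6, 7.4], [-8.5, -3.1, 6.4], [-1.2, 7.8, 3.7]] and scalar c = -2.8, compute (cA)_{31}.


Scalar multiplication: (cA)_{ij} = c * A_{ij}.
c = -2.8
A_{31} = -1.2
(cA)_{31} = -2.8 * -1.2 = 3.36

3.36


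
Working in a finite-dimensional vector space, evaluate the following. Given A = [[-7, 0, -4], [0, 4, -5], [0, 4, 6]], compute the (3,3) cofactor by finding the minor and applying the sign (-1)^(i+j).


To find cofactor C_{33}, delete row 3 and column 3.
The resulting 2x2 submatrix is: [[-7, 0], [0, 4]]
Minor M_{33} = -7*4 - 0*0
  = -28 - 0 = -28
Sign = (-1)^(3+3) = (-1)^6 = 1
Cofactor C_{33} = 1 * -28 = -28

-28


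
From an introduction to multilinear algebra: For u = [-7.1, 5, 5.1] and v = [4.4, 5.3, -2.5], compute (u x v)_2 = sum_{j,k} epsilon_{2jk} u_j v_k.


(u x v)_2 = sum_{j,k} epsilon_{2jk} u_j v_k. Only permutations of (1,2,3) contribute; the two non-zero terms are:
eps_{213} u_1 v_3 = -1 * -7.1 * -2.5 = -17.75
eps_{231} u_3 v_1 = 1 * 5.1 * 4.4 = 22.44
(u x v)_2 = 4.69

4.69


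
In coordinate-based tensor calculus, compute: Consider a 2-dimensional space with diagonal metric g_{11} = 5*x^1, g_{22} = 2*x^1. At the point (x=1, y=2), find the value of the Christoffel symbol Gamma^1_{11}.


For a diagonal metric, Gamma^k_{ij} = (1/2) g^{kk} (dg_{ik}/dx_j + dg_{jk}/dx_i - dg_{ij}/dx_k).
The metric is diagonal, so g_{ab} = 0 for a != b.
At the given point: g_{11} = 5, g_{22} = 2
g^{11} = 1/5
dg_{11}/dx_1 = dg_{11}/dx_1 = 5
dg_{11}/dx_1 = dg_{11}/dx_1 = 5
dg_{11}/dx_1 = dg_{11}/dx_1 = 5
Numerator = 5 + 5 - 5 = 5
Gamma^1_{11} = 5 / (2 * 5) = 1/2

1/2


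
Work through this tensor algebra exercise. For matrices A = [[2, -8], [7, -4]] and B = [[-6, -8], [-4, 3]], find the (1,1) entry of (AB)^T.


(AB)^T_{ij} = (AB)_{ji} = sum_k A_{jk} B_{ki}.
For i=1, j=1 we need (AB)_{11}:
A_{11} * B_{11} = 2 * -6 = -12
A_{12} * B_{21} = -8 * -4 = 32
Sum = -12 + 32 = 20

20


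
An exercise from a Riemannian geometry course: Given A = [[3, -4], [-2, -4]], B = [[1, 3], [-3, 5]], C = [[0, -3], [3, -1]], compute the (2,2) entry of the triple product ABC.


(ABC)_{22} = sum_m (AB)_{2m} C_{m2}. First compute row 2 of AB.
(AB)_{21} = -2*1 + -4*-3 = 10
(AB)_{22} = -2*3 + -4*5 = -26
Now contract with column 2 of C:
(AB)_{21} * C_{12} = 10 * -3 = -30
(AB)_{22} * C_{22} = -26 * -1 = 26
(ABC)_{22} = -30 + 26 = -4

-4


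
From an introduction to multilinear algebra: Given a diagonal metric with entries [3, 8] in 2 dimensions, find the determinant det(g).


For a diagonal metric, the determinant is the product of diagonal entries.
Diagonal entries: 3, 8
det(g) = 3 * 8 = 24

24


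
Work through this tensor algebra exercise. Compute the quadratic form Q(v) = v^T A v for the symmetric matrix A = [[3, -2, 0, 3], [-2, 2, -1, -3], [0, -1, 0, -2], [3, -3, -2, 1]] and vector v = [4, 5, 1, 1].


First compute Av:
(Av)_1 = 3*4 + -2*5 + 0*1 + 3*1 = 5
(Av)_2 = -2*4 + 2*5 + -1*1 + -3*1 = -2
(Av)_3 = 0*4 + -1*5 + 0*1 + -2*1 = -7
(Av)_4 = 3*4 + -3*5 + -2*1 + 1*1 = -4
Av = [5, -2, -7, -4]
Then v^T (Av) = 4*5 + 5*-2 + 1*-7 + 1*-4
= 20 + -10 + -7 + -4 = -1

-1


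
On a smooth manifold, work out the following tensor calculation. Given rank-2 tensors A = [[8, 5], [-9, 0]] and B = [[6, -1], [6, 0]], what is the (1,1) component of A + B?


Tensor addition is component-wise: (A + B)_{ij} = A_{ij} + B_{ij}.
A_{11} = 8
B_{11} = 6
(A + B)_{11} = 8 + 6 = 14

14


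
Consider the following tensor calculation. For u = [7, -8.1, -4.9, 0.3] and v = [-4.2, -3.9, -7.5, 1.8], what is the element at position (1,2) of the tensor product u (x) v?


The outer product entry T_{ij} = u_i * v_j.
We need i=1, j=2.
u_1 = 7, v_2 = -3.9
T_{1,2} = 7 * -3.9 = -27.3

-27.3


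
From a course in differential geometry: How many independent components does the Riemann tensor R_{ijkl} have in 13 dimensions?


The Riemann tensor in d dimensions has d^2(d^2 - 1)/12 independent components.
d = 13, so d^2 = 169
d^2 - 1 = 168
d^2(d^2 - 1) = 169 * 168 = 28392
Divide by 12: 28392 / 12 = 2366

2366


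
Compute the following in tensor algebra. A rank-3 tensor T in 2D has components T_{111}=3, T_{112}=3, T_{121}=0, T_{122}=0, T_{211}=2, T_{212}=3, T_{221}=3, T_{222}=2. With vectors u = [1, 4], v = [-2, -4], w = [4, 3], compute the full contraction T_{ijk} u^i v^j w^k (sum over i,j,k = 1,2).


S = sum over i,j,k of T_{ijk} u_i v_j w_k. Expanding all 8 terms:
T_{111}*u_1*v_1*w_1 = 3*1*-2*4 = -24  (running total: -24)
T_{112}*u_1*v_1*w_2 = 3*1*-2*3 = -18  (running total: -42)
T_{121}*u_1*v_2*w_1 = 0*1*-4*4 = 0  (running total: -42)
T_{122}*u_1*v_2*w_2 = 0*1*-4*3 = 0  (running total: -42)
T_{211}*u_2*v_1*w_1 = 2*4*-2*4 = -64  (running total: -106)
T_{212}*u_2*v_1*w_2 = 3*4*-2*3 = -72  (running total: -178)
T_{221}*u_2*v_2*w_1 = 3*4*-4*4 = -192  (running total: -370)
T_{222}*u_2*v_2*w_2 = 2*4*-4*3 = -96  (running total: -466)
S = -466

-466


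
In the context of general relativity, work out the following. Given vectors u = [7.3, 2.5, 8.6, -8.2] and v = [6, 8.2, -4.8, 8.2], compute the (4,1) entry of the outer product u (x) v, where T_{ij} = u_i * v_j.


The outer product entry T_{ij} = u_i * v_j.
We need i=4, j=1.
u_4 = -8.2, v_1 = 6
T_{4,1} = -8.2 * 6 = -49.2

-49.2


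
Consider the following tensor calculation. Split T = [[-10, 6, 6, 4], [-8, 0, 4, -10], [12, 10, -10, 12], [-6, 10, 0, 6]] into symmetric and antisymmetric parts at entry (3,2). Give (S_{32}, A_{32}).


T_{32} = 10
T_{23} = 4
S_{32} = (10 + 4)/2 = 14/2 = 7
A_{32} = (10 - 4)/2 = 6/2 = 3
Check: S + A = 7 + 3 = 10 = T_{32}.

(7, 3)


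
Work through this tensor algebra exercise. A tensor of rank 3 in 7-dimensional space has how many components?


The number of components of a rank-r tensor in d dimensions is d^r.
Here d = 7 and r = 3.
7^3 = 343

343


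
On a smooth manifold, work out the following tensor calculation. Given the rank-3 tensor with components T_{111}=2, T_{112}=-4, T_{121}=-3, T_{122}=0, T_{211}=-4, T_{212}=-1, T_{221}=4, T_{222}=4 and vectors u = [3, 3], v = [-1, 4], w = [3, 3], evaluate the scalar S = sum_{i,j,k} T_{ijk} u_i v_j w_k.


S = sum over i,j,k of T_{ijk} u_i v_j w_k. Expanding all 8 terms:
T_{111}*u_1*v_1*w_1 = 2*3*-1*3 = -18  (running total: -18)
T_{112}*u_1*v_1*w_2 = -4*3*-1*3 = 36  (running total: 18)
T_{121}*u_1*v_2*w_1 = -3*3*4*3 = -108  (running total: -90)
T_{122}*u_1*v_2*w_2 = 0*3*4*3 = 0  (running total: -90)
T_{211}*u_2*v_1*w_1 = -4*3*-1*3 = 36  (running total: -54)
T_{212}*u_2*v_1*w_2 = -1*3*-1*3 = 9  (running total: -45)
T_{221}*u_2*v_2*w_1 = 4*3*4*3 = 144  (running total: 99)
T_{222}*u_2*v_2*w_2 = 4*3*4*3 = 144  (running total: 243)
S = 243

243


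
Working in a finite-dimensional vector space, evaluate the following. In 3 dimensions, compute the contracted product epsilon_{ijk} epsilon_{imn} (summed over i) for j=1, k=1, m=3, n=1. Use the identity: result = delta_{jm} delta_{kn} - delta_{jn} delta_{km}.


Using the identity: epsilon_{ijk} epsilon_{imn} = delta_{jm} delta_{kn} - delta_{jn} delta_{km}.
delta_{13} = 0
delta_{11} = 1
delta_{11} = 1
delta_{13} = 0
Result = 0 * 1 - 1 * 0 = 0 - 0 = 0

0


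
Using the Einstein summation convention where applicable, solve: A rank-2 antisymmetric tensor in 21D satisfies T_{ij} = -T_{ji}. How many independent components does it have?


An antisymmetric rank-2 tensor satisfies A_{ij} = -A_{ji}, so diagonal entries are zero.
The independent components are the upper-triangular entries: C(n, 2) = n(n-1)/2.
n = 21
C(21, 2) = 21 * 20 / 2 = 420 / 2 = 210

210


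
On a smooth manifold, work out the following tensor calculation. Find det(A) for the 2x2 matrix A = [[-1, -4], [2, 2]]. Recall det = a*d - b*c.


For a 2x2 matrix [[a, b], [c, d]], det = a*d - b*c.
a = -1, b = -4, c = 2, d = 2
a*d = -1 * 2 = -2
b*c = -4 * 2 = -8
det = -2 - -8 = 6

6


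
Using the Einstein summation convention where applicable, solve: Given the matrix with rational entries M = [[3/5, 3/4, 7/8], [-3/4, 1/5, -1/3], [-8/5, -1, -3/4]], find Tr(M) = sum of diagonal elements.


The trace is the sum of diagonal entries.
Diagonal: M[1,1] = 3/5, M[2,2] = 1/5, M[3,3] = -3/4
Tr(M) = 3/5 + 1/5 + -3/4
Computing step by step:
After adding M[1,1]: 3/5
After adding M[2,2]: 4/5
After adding M[3,3]: 1/20
Tr(M) = 1/20

1/20


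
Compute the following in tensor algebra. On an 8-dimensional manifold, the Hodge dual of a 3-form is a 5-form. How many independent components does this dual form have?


The Hodge dual of a p-form on an n-dimensional manifold is an (n-p)-form.
n = 8, p = 3, so dual degree = 8 - 3 = 5
The number of components is C(n, n-p) = C(8, 5) = 56

56


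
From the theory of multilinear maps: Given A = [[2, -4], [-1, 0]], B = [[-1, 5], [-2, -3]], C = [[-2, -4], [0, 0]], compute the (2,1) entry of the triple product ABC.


(ABC)_{21} = sum_m (AB)_{2m} C_{m1}. First compute row 2 of AB.
(AB)_{21} = -1*-1 + 0*-2 = 1
(AB)_{22} = -1*5 + 0*-3 = -5
Now contract with column 1 of C:
(AB)_{21} * C_{11} = 1 * -2 = -2
(AB)_{22} * C_{21} = -5 * 0 = 0
(ABC)_{21} = -2 + 0 = -2

-2


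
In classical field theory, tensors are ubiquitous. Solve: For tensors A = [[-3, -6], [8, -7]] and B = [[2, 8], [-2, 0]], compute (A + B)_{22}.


Tensor addition is component-wise: (A + B)_{ij} = A_{ij} + B_{ij}.
A_{22} = -7
B_{22} = 0
(A + B)_{22} = -7 + 0 = -7

-7


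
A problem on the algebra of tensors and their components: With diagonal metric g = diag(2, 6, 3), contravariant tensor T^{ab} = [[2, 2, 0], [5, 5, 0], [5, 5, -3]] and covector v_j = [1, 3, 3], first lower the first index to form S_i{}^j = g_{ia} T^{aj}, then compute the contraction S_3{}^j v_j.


Step 1: lower the first index. For a diagonal metric, g_{ia} T^{aj} = g_{ii} T^{ij} (no sum on i).
g_{33} = 3
S_3{}^1 = 3 * T^{31} = 3 * 5 = 15
S_3{}^2 = 3 * T^{32} = 3 * 5 = 15
S_3{}^3 = 3 * T^{33} = 3 * -3 = -9
Step 2: contract S_3{}^j with v_j.
S_3{}^1 * v_1 = 15 * 1 = 15
S_3{}^2 * v_2 = 15 * 3 = 45
S_3{}^3 * v_3 = -9 * 3 = -27
Result = 15 + 45 + -27 = 33

33


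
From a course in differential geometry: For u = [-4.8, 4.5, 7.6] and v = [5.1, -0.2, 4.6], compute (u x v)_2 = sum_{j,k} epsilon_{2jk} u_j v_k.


(u x v)_2 = sum_{j,k} epsilon_{2jk} u_j v_k. Only permutations of (1,2,3) contribute; the two non-zero terms are:
eps_{213} u_1 v_3 = -1 * -4.8 * 4.6 = 22.08
eps_{231} u_3 v_1 = 1 * 7.6 * 5.1 = 38.76
(u x v)_2 = 60.84

60.84


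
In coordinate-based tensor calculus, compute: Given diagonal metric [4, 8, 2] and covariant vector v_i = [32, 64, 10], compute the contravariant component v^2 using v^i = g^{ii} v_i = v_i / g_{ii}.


To raise an index with a diagonal metric: v^i = v_i / g_{ii}.
For index 2: v_2 = 64, g_{22} = 8
v^2 = 64 / 8 = 8

8


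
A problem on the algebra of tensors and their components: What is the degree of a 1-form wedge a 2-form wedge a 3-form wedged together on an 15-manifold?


The degree of a wedge product is the sum of the degrees of the individual forms.
Degrees: 1, 2, 3
Total degree = 1 + 2 + 3 = 6

6


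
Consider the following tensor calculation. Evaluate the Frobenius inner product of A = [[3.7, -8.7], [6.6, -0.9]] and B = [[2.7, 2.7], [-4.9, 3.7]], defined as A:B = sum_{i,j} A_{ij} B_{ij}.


A:B = sum over all i,j of A_{ij} * B_{ij}.
Row 1: 3.7*2.7=9.99, -8.7*2.7=-23.49 => row sum = -13.5
Row 2: 6.6*-4.9=-32.34, -0.9*3.7=-3.33 => row sum = -35.67
Total = -13.5 + -35.67 = -49.17

-49.17


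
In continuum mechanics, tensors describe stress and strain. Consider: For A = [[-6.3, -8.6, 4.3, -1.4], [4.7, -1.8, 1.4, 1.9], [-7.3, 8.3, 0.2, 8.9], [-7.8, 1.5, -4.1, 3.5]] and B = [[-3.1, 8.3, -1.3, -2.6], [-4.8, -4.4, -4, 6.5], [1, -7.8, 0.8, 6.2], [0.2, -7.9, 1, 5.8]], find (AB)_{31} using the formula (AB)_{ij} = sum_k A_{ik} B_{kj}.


(AB)_{ij} = sum_k A_{ik} B_{kj}.
For i=3, j=1:
A_{31} * B_{11} = -7.3 * -3.1 = 22.63
A_{32} * B_{21} = 8.3 * -4.8 = -39.84
A_{33} * B_{31} = 0.2 * 1 = 0.2
A_{34} * B_{41} = 8.9 * 0.2 = 1.78
Sum = 22.63 + -39.84 + 0.2 + 1.78 = -15.23

-15.23


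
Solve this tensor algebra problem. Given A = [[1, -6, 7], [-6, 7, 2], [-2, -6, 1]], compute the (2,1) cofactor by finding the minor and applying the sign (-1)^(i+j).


To find cofactor C_{21}, delete row 2 and column 1.
The resulting 2x2 submatrix is: [[-6, 7], [-6, 1]]
Minor M_{21} = -6*1 - 7*-6
  = -6 - -42 = 36
Sign = (-1)^(2+1) = (-1)^3 = -1
Cofactor C_{21} = -1 * 36 = -36

-36


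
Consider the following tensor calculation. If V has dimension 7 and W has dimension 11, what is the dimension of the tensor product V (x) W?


The dimension of a tensor product is the product of dimensions.
dim(V) = 7, dim(W) = 11
dim(V (x) W) = 7 * 11 = 77

77


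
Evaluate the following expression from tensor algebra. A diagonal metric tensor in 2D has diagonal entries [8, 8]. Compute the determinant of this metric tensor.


For a diagonal metric, the determinant is the product of diagonal entries.
Diagonal entries: 8, 8
det(g) = 8 * 8 = 64

64


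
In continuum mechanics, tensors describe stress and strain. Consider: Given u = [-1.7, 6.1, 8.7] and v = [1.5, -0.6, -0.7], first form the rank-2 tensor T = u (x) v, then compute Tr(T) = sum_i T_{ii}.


The outer product gives T_{ij} = u_i v_j.
The trace (contraction) is Tr(T) = sum_i T_{ii} = sum_i u_i v_i.
Diagonal entries:
T_{11} = u_1 * v_1 = -1.7 * 1.5 = -2.55
T_{22} = u_2 * v_2 = 6.1 * -0.6 = -3.66
T_{33} = u_3 * v_3 = 8.7 * -0.7 = -6.09
Tr(T) = -2.55 + -3.66 + -6.09 = -12.3

-12.3


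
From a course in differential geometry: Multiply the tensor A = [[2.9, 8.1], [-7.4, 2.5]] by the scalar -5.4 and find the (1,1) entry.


Scalar multiplication: (cA)_{ij} = c * A_{ij}.
c = -5.4
A_{11} = 2.9
(cA)_{11} = -5.4 * 2.9 = -15.66

-15.66


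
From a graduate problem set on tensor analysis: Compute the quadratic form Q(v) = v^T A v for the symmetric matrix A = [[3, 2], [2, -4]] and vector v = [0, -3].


First compute Av:
(Av)_1 = 3*0 + 2*-3 = -6
(Av)_2 = 2*0 + -4*-3 = 12
Av = [-6, 12]
Then v^T (Av) = 0*-6 + -3*12
= 0 + -36 = -36

-36


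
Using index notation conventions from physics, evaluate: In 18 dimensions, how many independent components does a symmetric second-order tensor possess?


A symmetric rank-2 tensor in d dimensions has d(d+1)/2 independent components.
d = 18
d(d+1)/2 = 18 * 19 / 2 = 342 / 2 = 171

171


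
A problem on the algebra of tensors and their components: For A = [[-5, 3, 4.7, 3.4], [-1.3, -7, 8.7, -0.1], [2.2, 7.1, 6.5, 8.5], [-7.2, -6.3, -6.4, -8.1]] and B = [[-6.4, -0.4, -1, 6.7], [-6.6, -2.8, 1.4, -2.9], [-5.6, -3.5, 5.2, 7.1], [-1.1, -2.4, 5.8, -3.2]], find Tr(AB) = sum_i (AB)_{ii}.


Tr(AB) = sum_i (AB)_{ii} where (AB)_{ii} = sum_k A_{ik} B_{ki}.
(AB)_{11} = -5*-6.4 + 3*-6.6 + 4.7*-5.6 + 3.4*-1.1 = -17.86
(AB)_{22} = -1.3*-0.4 + -7*-2.8 + 8.7*-3.5 + -0.1*-2.4 = -10.09
(AB)_{33} = 2.2*-1 + 7.1*1.4 + 6.5*5.2 + 8.5*5.8 = 90.84
(AB)_{44} = -7.2*6.7 + -6.3*-2.9 + -6.4*7.1 + -8.1*-3.2 = -49.49
Tr(AB) = -17.86 + -10.09 + 90.84 + -49.49 = 13.4

13.4


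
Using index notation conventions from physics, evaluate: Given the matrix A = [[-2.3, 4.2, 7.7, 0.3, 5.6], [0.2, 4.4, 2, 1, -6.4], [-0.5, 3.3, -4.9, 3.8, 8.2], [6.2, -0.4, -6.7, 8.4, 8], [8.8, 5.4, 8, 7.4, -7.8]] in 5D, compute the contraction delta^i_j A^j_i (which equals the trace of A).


The contraction (trace) of a rank-2 tensor is the sum of its diagonal elements.
Diagonal entries: A[1,1] = -2.3, A[2,2] = 4.4, A[3,3] = -4.9, A[4,4] = 8.4, A[5,5] = -7.8
Tr(A) = -2.3 + 4.4 + -4.9 + 8.4 + -7.8 = -2.2

-2.2


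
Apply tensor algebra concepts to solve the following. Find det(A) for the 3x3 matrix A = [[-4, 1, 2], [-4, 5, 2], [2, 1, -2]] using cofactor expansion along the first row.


Expanding along the first row, det(A) = a11*M_11 - a12*M_12 + a13*M_13, where M_1j is the (1,j) minor.
Minor M_11 = 5*-2 - 2*1 = -12
Minor M_12 = -4*-2 - 2*2 = 4
Minor M_13 = -4*1 - 5*2 = -14
det = -4*(-12) - 1*(4) + 2*(-14)
    = 48 - 4 + -28
    = 16

16


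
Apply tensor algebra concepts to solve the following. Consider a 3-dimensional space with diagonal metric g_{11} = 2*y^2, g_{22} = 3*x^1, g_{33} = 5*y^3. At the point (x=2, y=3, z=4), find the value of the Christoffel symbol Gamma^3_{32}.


For a diagonal metric, Gamma^k_{ij} = (1/2) g^{kk} (dg_{ik}/dx_j + dg_{jk}/dx_i - dg_{ij}/dx_k).
The metric is diagonal, so g_{ab} = 0 for a != b.
At the given point: g_{11} = 18, g_{22} = 6, g_{33} = 135
g^{33} = 1/135
dg_{33}/dx_2 = dg_{33}/dx_2 = 135
dg_{23}/dx_3 = 0 (off-diagonal)
dg_{32}/dx_3 = 0 (off-diagonal)
Numerator = 135 + 0 - 0 = 135
Gamma^3_{32} = 135 / (2 * 135) = 1/2

1/2


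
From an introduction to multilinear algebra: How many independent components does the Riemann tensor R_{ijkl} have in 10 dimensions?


The Riemann tensor in d dimensions has d^2(d^2 - 1)/12 independent components.
d = 10, so d^2 = 100
d^2 - 1 = 99
d^2(d^2 - 1) = 100 * 99 = 9900
Divide by 12: 9900 / 12 = 825

825


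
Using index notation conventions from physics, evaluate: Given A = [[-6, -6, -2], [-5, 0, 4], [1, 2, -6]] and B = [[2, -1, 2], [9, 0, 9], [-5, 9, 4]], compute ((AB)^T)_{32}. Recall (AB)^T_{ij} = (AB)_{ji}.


(AB)^T_{ij} = (AB)_{ji} = sum_k A_{jk} B_{ki}.
For i=3, j=2 we need (AB)_{23}:
A_{21} * B_{13} = -5 * 2 = -10
A_{22} * B_{23} = 0 * 9 = 0
A_{23} * B_{33} = 4 * 4 = 16
Sum = -10 + 0 + 16 = 6

6


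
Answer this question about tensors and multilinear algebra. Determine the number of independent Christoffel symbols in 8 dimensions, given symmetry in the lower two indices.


Christoffel symbols Gamma^k_{ij} are symmetric in i,j, so there are d * d(d+1)/2 independent symbols.
d = 8
d(d+1)/2 = 8 * 9 / 2 = 36
Total = 8 * 36 = 288

288


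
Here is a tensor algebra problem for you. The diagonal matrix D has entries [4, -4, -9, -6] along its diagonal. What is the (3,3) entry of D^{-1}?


For a diagonal matrix, the inverse has entries (D^{-1})_{ii} = 1/d_{ii}.
The diagonal entries are: d_{11} = 4, d_{22} = -4, d_{33} = -9, d_{44} = -6
We need (D^{-1})_{33} = 1/d_{33} = 1/-9 = -1/9

-1/9


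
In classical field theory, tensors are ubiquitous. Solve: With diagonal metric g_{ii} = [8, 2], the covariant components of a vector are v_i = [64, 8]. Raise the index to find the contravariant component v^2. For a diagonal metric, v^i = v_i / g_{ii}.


To raise an index with a diagonal metric: v^i = v_i / g_{ii}.
For index 2: v_2 = 8, g_{22} = 2
v^2 = 8 / 2 = 4

4


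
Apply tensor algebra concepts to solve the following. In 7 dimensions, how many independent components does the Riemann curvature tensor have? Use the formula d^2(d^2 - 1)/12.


The Riemann tensor in d dimensions has d^2(d^2 - 1)/12 independent components.
d = 7, so d^2 = 49
d^2 - 1 = 48
d^2(d^2 - 1) = 49 * 48 = 2352
Divide by 12: 2352 / 12 = 196

196


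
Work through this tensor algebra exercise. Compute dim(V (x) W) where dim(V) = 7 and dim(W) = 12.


The dimension of a tensor product is the product of dimensions.
dim(V) = 7, dim(W) = 12
dim(V (x) W) = 7 * 12 = 84

84


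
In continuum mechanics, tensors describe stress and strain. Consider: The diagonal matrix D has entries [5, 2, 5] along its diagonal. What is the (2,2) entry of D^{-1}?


For a diagonal matrix, the inverse has entries (D^{-1})_{ii} = 1/d_{ii}.
The diagonal entries are: d_{11} = 5, d_{22} = 2, d_{33} = 5
We need (D^{-1})_{22} = 1/d_{22} = 1/2 = 1/2

1/2


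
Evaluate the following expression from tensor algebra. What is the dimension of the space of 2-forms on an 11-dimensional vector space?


The dimension of the space of p-forms on an n-dimensional space is C(n, p).
n = 11, p = 2
C(11, 2) = 11! / (2! * 9!) = 55

55


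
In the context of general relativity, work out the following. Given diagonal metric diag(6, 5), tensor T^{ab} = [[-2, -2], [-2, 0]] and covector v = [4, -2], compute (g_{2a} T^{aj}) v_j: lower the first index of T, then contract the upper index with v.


Step 1: lower the first index. For a diagonal metric, g_{ia} T^{aj} = g_{ii} T^{ij} (no sum on i).
g_{22} = 5
S_2{}^1 = 5 * T^{21} = 5 * -2 = -10
S_2{}^2 = 5 * T^{22} = 5 * 0 = 0
Step 2: contract S_2{}^j with v_j.
S_2{}^1 * v_1 = -10 * 4 = -40
S_2{}^2 * v_2 = 0 * -2 = 0
Result = -40 + 0 = -40

-40


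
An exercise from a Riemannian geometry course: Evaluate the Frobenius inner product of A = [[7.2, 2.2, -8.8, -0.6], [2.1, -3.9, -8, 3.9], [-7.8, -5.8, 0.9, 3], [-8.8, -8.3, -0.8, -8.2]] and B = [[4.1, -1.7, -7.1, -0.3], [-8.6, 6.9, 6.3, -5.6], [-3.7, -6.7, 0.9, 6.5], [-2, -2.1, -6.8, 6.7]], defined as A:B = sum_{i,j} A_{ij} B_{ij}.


A:B = sum over all i,j of A_{ij} * B_{ij}.
Row 1: 7.2*4.1=29.52, 2.2*-1.7=-3.74, -8.8*-7.1=62.48, -0.6*-0.3=0.18 => row sum = 88.44
Row 2: 2.1*-8.6=-18.06, -3.9*6.9=-26.91, -8*6.3=-50.4, 3.9*-5.6=-21.84 => row sum = -117.21
Row 3: -7.8*-3.7=28.86, -5.8*-6.7=38.86, 0.9*0.9=0.81, 3*6.5=19.5 => row sum = 88.03
Row 4: -8.8*-2=17.6, -8.3*-2.1=17.43, -0.8*-6.8=5.44, -8.2*6.7=-54.94 => row sum = -14.47
Total = 88.44 + -117.21 + 88.03 + -14.47 = 44.79

44.79


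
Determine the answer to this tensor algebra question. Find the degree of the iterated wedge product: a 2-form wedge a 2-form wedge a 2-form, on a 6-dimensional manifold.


The degree of a wedge product is the sum of the degrees of the individual forms.
Degrees: 2, 2, 2
Total degree = 2 + 2 + 2 = 6

6


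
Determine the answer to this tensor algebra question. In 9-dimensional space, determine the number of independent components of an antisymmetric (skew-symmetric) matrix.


An antisymmetric rank-2 tensor satisfies A_{ij} = -A_{ji}, so diagonal entries are zero.
The independent components are the upper-triangular entries: C(n, 2) = n(n-1)/2.
n = 9
C(9, 2) = 9 * 8 / 2 = 72 / 2 = 36

36


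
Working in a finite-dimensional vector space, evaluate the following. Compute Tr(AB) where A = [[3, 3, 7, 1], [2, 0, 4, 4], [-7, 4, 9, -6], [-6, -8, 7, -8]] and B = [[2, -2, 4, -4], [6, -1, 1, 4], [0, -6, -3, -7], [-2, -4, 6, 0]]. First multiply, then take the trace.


Tr(AB) = sum_i (AB)_{ii} where (AB)_{ii} = sum_k A_{ik} B_{ki}.
(AB)_{11} = 3*2 + 3*6 + 7*0 + 1*-2 = 22
(AB)_{22} = 2*-2 + 0*-1 + 4*-6 + 4*-4 = -44
(AB)_{33} = -7*4 + 4*1 + 9*-3 + -6*6 = -87
(AB)_{44} = -6*-4 + -8*4 + 7*-7 + -8*0 = -57
Tr(AB) = 22 + -44 + -87 + -57 = -166

-166


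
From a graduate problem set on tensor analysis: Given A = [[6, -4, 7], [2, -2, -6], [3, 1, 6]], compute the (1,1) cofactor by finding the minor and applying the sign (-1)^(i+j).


To find cofactor C_{11}, delete row 1 and column 1.
The resulting 2x2 submatrix is: [[-2, -6], [1, 6]]
Minor M_{11} = -2*6 - -6*1
  = -12 - -6 = -6
Sign = (-1)^(1+1) = (-1)^2 = 1
Cofactor C_{11} = 1 * -6 = -6

-6


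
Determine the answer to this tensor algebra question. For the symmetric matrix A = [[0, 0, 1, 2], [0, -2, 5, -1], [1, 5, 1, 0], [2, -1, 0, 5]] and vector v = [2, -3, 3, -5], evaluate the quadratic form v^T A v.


First compute Av:
(Av)_1 = 0*2 + 0*-3 + 1*3 + 2*-5 = -7
(Av)_2 = 0*2 + -2*-3 + 5*3 + -1*-5 = 26
(Av)_3 = 1*2 + 5*-3 + 1*3 + 0*-5 = -10
(Av)_4 = 2*2 + -1*-3 + 0*3 + 5*-5 = -18
Av = [-7, 26, -10, -18]
Then v^T (Av) = 2*-7 + -3*26 + 3*-10 + -5*-18
= -14 + -78 + -30 + 90 = -32

-32


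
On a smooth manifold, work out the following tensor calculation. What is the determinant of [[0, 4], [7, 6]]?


For a 2x2 matrix [[a, b], [c, d]], det = a*d - b*c.
a = 0, b = 4, c = 7, d = 6
a*d = 0 * 6 = 0
b*c = 4 * 7 = 28
det = 0 - 28 = -28

-28


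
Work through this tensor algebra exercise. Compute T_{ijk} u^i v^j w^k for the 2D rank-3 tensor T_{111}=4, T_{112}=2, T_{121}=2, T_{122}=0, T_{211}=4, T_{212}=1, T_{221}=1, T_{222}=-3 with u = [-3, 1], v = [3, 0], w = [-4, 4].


S = sum over i,j,k of T_{ijk} u_i v_j w_k. Expanding all 8 terms:
T_{111}*u_1*v_1*w_1 = 4*-3*3*-4 = 144  (running total: 144)
T_{112}*u_1*v_1*w_2 = 2*-3*3*4 = -72  (running total: 72)
T_{121}*u_1*v_2*w_1 = 2*-3*0*-4 = 0  (running total: 72)
T_{122}*u_1*v_2*w_2 = 0*-3*0*4 = 0  (running total: 72)
T_{211}*u_2*v_1*w_1 = 4*1*3*-4 = -48  (running total: 24)
T_{212}*u_2*v_1*w_2 = 1*1*3*4 = 12  (running total: 36)
T_{221}*u_2*v_2*w_1 = 1*1*0*-4 = 0  (running total: 36)
T_{222}*u_2*v_2*w_2 = -3*1*0*4 = 0  (running total: 36)
S = 36

36


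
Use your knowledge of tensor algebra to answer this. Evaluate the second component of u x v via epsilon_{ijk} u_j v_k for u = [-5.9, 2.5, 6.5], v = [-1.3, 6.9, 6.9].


(u x v)_2 = sum_{j,k} epsilon_{2jk} u_j v_k. Only permutations of (1,2,3) contribute; the two non-zero terms are:
eps_{213} u_1 v_3 = -1 * -5.9 * 6.9 = 40.71
eps_{231} u_3 v_1 = 1 * 6.5 * -1.3 = -8.45
(u x v)_2 = 32.26

32.26


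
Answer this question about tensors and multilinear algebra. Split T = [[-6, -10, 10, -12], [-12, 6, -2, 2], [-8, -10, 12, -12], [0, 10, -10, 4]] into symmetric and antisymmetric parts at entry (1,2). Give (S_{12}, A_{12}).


T_{12} = -10
T_{21} = -12
S_{12} = (-10 + -12)/2 = -22/2 = -11
A_{12} = (-10 - -12)/2 = 2/2 = 1
Check: S + A = -11 + 1 = -10 = T_{12}.

(-11, 1)


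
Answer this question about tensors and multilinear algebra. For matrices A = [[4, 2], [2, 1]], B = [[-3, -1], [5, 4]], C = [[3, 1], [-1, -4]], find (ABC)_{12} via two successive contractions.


(ABC)_{12} = sum_m (AB)_{1m} C_{m2}. First compute row 1 of AB.
(AB)_{11} = 4*-3 + 2*5 = -2
(AB)_{12} = 4*-1 + 2*4 = 4
Now contract with column 2 of C:
(AB)_{11} * C_{12} = -2 * 1 = -2
(AB)_{12} * C_{22} = 4 * -4 = -16
(ABC)_{12} = -2 + -16 = -18

-18


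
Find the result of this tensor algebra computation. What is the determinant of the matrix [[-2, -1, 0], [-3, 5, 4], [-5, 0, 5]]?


Expanding along the first row, det(A) = a11*M_11 - a12*M_12 + a13*M_13, where M_1j is the (1,j) minor.
Minor M_11 = 5*5 - 4*0 = 25
Minor M_12 = -3*5 - 4*-5 = 5
Minor M_13 = -3*0 - 5*-5 = 25
det = -2*(25) - -1*(5) + 0*(25)
    = -50 - -5 + 0
    = -45

-45


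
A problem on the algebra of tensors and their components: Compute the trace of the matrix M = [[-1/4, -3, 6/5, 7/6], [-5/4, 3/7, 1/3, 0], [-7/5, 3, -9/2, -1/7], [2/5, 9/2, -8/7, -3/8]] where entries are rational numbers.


The trace is the sum of diagonal entries.
Diagonal: M[1,1] = -1/4, M[2,2] = 3/7, M[3,3] = -9/2, M[4,4] = -3/8
Tr(M) = -1/4 + 3/7 + -9/2 + -3/8
Computing step by step:
After adding M[1,1]: -1/4
After adding M[2,2]: 5/28
After adding M[3,3]: -121/28
After adding M[4,4]: -263/56
Tr(M) = -263/56

-263/56


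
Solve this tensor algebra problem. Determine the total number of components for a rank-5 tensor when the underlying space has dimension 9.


The number of components of a rank-r tensor in d dimensions is d^r.
Here d = 9 and r = 5.
9^5 = 59049

59049


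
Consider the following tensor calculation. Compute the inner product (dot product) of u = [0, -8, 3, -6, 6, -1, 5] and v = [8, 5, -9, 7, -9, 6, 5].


The inner product u . v = sum of u_i * v_i.
Term-by-term: 0 * 8, -8 * 5, 3 * -9, -6 * 7, 6 * -9, -1 * 6, 5 * 5
Products: 0, -40, -27, -42, -54, -6, 25
Sum = 0 + -40 + -27 + -42 + -54 + -6 + 25 = -144

-144


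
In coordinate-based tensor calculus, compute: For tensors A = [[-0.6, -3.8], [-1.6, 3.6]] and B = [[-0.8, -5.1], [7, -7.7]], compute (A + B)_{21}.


Tensor addition is component-wise: (A + B)_{ij} = A_{ij} + B_{ij}.
A_{21} = -1.6
B_{21} = 7
(A + B)_{21} = -1.6 + 7 = 5.4

5.4


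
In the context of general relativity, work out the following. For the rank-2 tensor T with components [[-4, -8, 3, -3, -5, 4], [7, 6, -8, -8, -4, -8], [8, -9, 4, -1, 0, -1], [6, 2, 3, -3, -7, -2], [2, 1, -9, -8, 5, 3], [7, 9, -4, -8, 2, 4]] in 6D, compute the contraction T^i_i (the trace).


The contraction (trace) of a rank-2 tensor is the sum of its diagonal elements.
Diagonal entries: A[1,1] = -4, A[2,2] = 6, A[3,3] = 4, A[4,4] = -3, A[5,5] = 5, A[6,6] = 4
Tr(A) = -4 + 6 + 4 + -3 + 5 + 4 = 12

12


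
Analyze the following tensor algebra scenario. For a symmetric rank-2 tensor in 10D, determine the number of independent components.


A symmetric rank-2 tensor in d dimensions has d(d+1)/2 independent components.
d = 10
d(d+1)/2 = 10 * 11 / 2 = 110 / 2 = 55

55


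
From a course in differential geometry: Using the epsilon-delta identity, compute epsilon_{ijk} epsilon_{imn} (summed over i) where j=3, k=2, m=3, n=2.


Using the identity: epsilon_{ijk} epsilon_{imn} = delta_{jm} delta_{kn} - delta_{jn} delta_{km}.
delta_{33} = 1
delta_{22} = 1
delta_{32} = 0
delta_{23} = 0
Result = 1 * 1 - 0 * 0 = 1 - 0 = 1

1


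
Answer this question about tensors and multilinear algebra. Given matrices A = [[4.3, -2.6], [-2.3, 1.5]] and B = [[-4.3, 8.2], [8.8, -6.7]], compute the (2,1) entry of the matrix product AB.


(AB)_{ij} = sum_k A_{ik} B_{kj}.
For i=2, j=1:
A_{21} * B_{11} = -2.3 * -4.3 = 9.89
A_{22} * B_{21} = 1.5 * 8.8 = 13.2
Sum = 9.89 + 13.2 = 23.09

23.09


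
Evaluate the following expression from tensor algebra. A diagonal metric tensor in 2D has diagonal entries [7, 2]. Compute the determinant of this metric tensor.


For a diagonal metric, the determinant is the product of diagonal entries.
Diagonal entries: 7, 2
det(g) = 7 * 2 = 14

14


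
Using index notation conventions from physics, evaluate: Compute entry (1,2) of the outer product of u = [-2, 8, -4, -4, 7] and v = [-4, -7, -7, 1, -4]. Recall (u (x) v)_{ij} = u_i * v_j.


The outer product entry T_{ij} = u_i * v_j.
We need i=1, j=2.
u_1 = -2, v_2 = -7
T_{1,2} = -2 * -7 = 14

14


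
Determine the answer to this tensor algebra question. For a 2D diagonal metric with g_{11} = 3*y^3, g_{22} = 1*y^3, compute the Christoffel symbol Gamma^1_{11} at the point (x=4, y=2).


For a diagonal metric, Gamma^k_{ij} = (1/2) g^{kk} (dg_{ik}/dx_j + dg_{jk}/dx_i - dg_{ij}/dx_k).
The metric is diagonal, so g_{ab} = 0 for a != b.
At the given point: g_{11} = 24, g_{22} = 8
g^{11} = 1/24
dg_{11}/dx_1 = dg_{11}/dx_1 = 0
dg_{11}/dx_1 = dg_{11}/dx_1 = 0
dg_{11}/dx_1 = dg_{11}/dx_1 = 0
Numerator = 0 + 0 - 0 = 0
Gamma^1_{11} = 0 / (2 * 24) = 0

0


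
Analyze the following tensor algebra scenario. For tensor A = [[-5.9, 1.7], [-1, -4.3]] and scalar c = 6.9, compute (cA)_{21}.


Scalar multiplication: (cA)_{ij} = c * A_{ij}.
c = 6.9
A_{21} = -1
(cA)_{21} = 6.9 * -1 = -6.9

-6.9


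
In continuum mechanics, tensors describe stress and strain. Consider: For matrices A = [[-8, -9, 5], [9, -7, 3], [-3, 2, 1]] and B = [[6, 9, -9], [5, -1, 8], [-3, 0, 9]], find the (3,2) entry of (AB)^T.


(AB)^T_{ij} = (AB)_{ji} = sum_k A_{jk} B_{ki}.
For i=3, j=2 we need (AB)_{23}:
A_{21} * B_{13} = 9 * -9 = -81
A_{22} * B_{23} = -7 * 8 = -56
A_{23} * B_{33} = 3 * 9 = 27
Sum = -81 + -56 + 27 = -110

-110


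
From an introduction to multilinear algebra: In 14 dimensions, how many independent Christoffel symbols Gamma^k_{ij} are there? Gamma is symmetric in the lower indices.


Christoffel symbols Gamma^k_{ij} are symmetric in i,j, so there are d * d(d+1)/2 independent symbols.
d = 14
d(d+1)/2 = 14 * 15 / 2 = 105
Total = 14 * 105 = 1470

1470


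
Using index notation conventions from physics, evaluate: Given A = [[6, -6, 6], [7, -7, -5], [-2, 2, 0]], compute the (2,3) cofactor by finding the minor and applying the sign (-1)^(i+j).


To find cofactor C_{23}, delete row 2 and column 3.
The resulting 2x2 submatrix is: [[6, -6], [-2, 2]]
Minor M_{23} = 6*2 - -6*-2
  = 12 - 12 = 0
Sign = (-1)^(2+3) = (-1)^5 = -1
Cofactor C_{23} = -1 * 0 = 0

0


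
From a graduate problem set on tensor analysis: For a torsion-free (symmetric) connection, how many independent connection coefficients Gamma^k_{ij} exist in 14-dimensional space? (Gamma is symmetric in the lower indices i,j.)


Christoffel symbols Gamma^k_{ij} are symmetric in i,j, so there are d * d(d+1)/2 independent symbols.
d = 14
d(d+1)/2 = 14 * 15 / 2 = 105
Total = 14 * 105 = 1470

1470


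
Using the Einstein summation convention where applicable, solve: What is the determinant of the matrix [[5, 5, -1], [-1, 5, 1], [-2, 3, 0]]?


Expanding along the first row, det(A) = a11*M_11 - a12*M_12 + a13*M_13, where M_1j is the (1,j) minor.
Minor M_11 = 5*0 - 1*3 = -3
Minor M_12 = -1*0 - 1*-2 = 2
Minor M_13 = -1*3 - 5*-2 = 7
det = 5*(-3) - 5*(2) + -1*(7)
    = -15 - 10 + -7
    = -32

-32


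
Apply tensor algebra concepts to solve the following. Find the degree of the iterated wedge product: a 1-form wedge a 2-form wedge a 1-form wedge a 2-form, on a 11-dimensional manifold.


The degree of a wedge product is the sum of the degrees of the individual forms.
Degrees: 1, 2, 1, 2
Total degree = 1 + 2 + 1 + 2 = 6

6


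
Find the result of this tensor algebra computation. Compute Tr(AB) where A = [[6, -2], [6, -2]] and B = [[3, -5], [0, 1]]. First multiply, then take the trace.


Tr(AB) = sum_i (AB)_{ii} where (AB)_{ii} = sum_k A_{ik} B_{ki}.
(AB)_{11} = 6*3 + -2*0 = 18
(AB)_{22} = 6*-5 + -2*1 = -32
Tr(AB) = 18 + -32 = -14

-14


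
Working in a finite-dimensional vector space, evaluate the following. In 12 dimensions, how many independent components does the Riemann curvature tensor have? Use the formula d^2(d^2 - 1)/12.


The Riemann tensor in d dimensions has d^2(d^2 - 1)/12 independent components.
d = 12, so d^2 = 144
d^2 - 1 = 143
d^2(d^2 - 1) = 144 * 143 = 20592
Divide by 12: 20592 / 12 = 1716

1716


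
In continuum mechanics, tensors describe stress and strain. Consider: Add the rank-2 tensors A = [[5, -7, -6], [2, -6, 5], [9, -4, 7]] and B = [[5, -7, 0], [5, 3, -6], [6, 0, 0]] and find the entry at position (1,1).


Tensor addition is component-wise: (A + B)_{ij} = A_{ij} + B_{ij}.
A_{11} = 5
B_{11} = 5
(A + B)_{11} = 5 + 5 = 10

10


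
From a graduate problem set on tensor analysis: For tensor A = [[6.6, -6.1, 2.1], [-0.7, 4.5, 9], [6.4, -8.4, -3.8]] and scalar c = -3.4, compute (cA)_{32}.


Scalar multiplication: (cA)_{ij} = c * A_{ij}.
c = -3.4
A_{32} = -8.4
(cA)_{32} = -3.4 * -8.4 = 28.56

28.56


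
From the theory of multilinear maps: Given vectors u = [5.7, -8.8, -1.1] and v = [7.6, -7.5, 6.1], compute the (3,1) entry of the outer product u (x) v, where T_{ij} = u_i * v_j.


The outer product entry T_{ij} = u_i * v_j.
We need i=3, j=1.
u_3 = -1.1, v_1 = 7.6
T_{3,1} = -1.1 * 7.6 = -8.36

-8.36


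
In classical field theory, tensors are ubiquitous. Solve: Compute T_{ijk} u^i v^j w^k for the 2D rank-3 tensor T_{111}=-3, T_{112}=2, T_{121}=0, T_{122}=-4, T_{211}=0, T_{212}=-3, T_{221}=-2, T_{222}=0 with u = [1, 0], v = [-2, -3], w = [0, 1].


S = sum over i,j,k of T_{ijk} u_i v_j w_k. Expanding all 8 terms:
T_{111}*u_1*v_1*w_1 = -3*1*-2*0 = 0  (running total: 0)
T_{112}*u_1*v_1*w_2 = 2*1*-2*1 = -4  (running total: -4)
T_{121}*u_1*v_2*w_1 = 0*1*-3*0 = 0  (running total: -4)
T_{122}*u_1*v_2*w_2 = -4*1*-3*1 = 12  (running total: 8)
T_{211}*u_2*v_1*w_1 = 0*0*-2*0 = 0  (running total: 8)
T_{212}*u_2*v_1*w_2 = -3*0*-2*1 = 0  (running total: 8)
T_{221}*u_2*v_2*w_1 = -2*0*-3*0 = 0  (running total: 8)
T_{222}*u_2*v_2*w_2 = 0*0*-3*1 = 0  (running total: 8)
S = 8

8


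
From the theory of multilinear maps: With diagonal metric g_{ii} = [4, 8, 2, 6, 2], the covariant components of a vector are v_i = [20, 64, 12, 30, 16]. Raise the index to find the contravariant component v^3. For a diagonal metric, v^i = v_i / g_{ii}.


To raise an index with a diagonal metric: v^i = v_i / g_{ii}.
For index 3: v_3 = 12, g_{33} = 2
v^3 = 12 / 2 = 6

6


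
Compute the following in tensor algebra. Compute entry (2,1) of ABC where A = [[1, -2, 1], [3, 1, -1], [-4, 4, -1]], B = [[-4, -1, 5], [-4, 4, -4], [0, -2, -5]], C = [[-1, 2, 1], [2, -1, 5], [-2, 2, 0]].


(ABC)_{21} = sum_m (AB)_{2m} C_{m1}. First compute row 2 of AB.
(AB)_{21} = 3*-4 + 1*-4 + -1*0 = -16
(AB)_{22} = 3*-1 + 1*4 + -1*-2 = 3
(AB)_{23} = 3*5 + 1*-4 + -1*-5 = 16
Now contract with column 1 of C:
(AB)_{21} * C_{11} = -16 * -1 = 16
(AB)_{22} * C_{21} = 3 * 2 = 6
(AB)_{23} * C_{31} = 16 * -2 = -32
(ABC)_{21} = 16 + 6 + -32 = -10

-10


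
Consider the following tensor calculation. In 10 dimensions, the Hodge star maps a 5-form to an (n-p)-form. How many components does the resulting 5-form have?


The Hodge dual of a p-form on an n-dimensional manifold is an (n-p)-form.
n = 10, p = 5, so dual degree = 10 - 5 = 5
The number of components is C(n, n-p) = C(10, 5) = 252

252


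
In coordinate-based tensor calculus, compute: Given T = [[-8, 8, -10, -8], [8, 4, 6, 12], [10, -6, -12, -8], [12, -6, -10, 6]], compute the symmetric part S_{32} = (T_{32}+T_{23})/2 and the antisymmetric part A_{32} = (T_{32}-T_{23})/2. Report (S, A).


T_{32} = -6
T_{23} = 6
S_{32} = (-6 + 6)/2 = 0/2 = 0
A_{32} = (-6 - 6)/2 = -12/2 = -6
Check: S + A = 0 + -6 = -6 = T_{32}.

(0, -6)


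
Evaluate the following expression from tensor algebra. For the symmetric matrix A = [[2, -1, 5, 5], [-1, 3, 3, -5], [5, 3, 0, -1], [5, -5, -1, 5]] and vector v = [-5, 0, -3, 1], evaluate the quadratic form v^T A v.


First compute Av:
(Av)_1 = 2*-5 + -1*0 + 5*-3 + 5*1 = -20
(Av)_2 = -1*-5 + 3*0 + 3*-3 + -5*1 = -9
(Av)_3 = 5*-5 + 3*0 + 0*-3 + -1*1 = -26
(Av)_4 = 5*-5 + -5*0 + -1*-3 + 5*1 = -17
Av = [-20, -9, -26, -17]
Then v^T (Av) = -5*-20 + 0*-9 + -3*-26 + 1*-17
= 100 + 0 + 78 + -17 = 161

161
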